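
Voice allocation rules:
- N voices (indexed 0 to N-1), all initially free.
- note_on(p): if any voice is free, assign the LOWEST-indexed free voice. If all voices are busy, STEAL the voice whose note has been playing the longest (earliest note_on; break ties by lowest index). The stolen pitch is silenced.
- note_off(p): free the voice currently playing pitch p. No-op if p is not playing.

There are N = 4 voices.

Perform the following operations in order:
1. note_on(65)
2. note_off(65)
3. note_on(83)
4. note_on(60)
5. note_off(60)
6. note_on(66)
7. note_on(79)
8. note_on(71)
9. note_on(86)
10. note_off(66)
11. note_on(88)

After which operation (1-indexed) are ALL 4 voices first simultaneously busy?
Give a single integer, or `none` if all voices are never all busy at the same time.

Op 1: note_on(65): voice 0 is free -> assigned | voices=[65 - - -]
Op 2: note_off(65): free voice 0 | voices=[- - - -]
Op 3: note_on(83): voice 0 is free -> assigned | voices=[83 - - -]
Op 4: note_on(60): voice 1 is free -> assigned | voices=[83 60 - -]
Op 5: note_off(60): free voice 1 | voices=[83 - - -]
Op 6: note_on(66): voice 1 is free -> assigned | voices=[83 66 - -]
Op 7: note_on(79): voice 2 is free -> assigned | voices=[83 66 79 -]
Op 8: note_on(71): voice 3 is free -> assigned | voices=[83 66 79 71]
Op 9: note_on(86): all voices busy, STEAL voice 0 (pitch 83, oldest) -> assign | voices=[86 66 79 71]
Op 10: note_off(66): free voice 1 | voices=[86 - 79 71]
Op 11: note_on(88): voice 1 is free -> assigned | voices=[86 88 79 71]

Answer: 8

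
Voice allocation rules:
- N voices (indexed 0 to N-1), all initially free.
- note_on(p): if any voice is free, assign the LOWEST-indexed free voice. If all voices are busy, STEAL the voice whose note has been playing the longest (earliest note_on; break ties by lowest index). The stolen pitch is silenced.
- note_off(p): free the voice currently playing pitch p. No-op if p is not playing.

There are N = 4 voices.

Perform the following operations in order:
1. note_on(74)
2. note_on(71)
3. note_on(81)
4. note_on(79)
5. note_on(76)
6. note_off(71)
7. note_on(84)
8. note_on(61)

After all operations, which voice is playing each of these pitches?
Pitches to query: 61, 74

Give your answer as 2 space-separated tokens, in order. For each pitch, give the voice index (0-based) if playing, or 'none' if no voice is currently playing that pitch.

Answer: 2 none

Derivation:
Op 1: note_on(74): voice 0 is free -> assigned | voices=[74 - - -]
Op 2: note_on(71): voice 1 is free -> assigned | voices=[74 71 - -]
Op 3: note_on(81): voice 2 is free -> assigned | voices=[74 71 81 -]
Op 4: note_on(79): voice 3 is free -> assigned | voices=[74 71 81 79]
Op 5: note_on(76): all voices busy, STEAL voice 0 (pitch 74, oldest) -> assign | voices=[76 71 81 79]
Op 6: note_off(71): free voice 1 | voices=[76 - 81 79]
Op 7: note_on(84): voice 1 is free -> assigned | voices=[76 84 81 79]
Op 8: note_on(61): all voices busy, STEAL voice 2 (pitch 81, oldest) -> assign | voices=[76 84 61 79]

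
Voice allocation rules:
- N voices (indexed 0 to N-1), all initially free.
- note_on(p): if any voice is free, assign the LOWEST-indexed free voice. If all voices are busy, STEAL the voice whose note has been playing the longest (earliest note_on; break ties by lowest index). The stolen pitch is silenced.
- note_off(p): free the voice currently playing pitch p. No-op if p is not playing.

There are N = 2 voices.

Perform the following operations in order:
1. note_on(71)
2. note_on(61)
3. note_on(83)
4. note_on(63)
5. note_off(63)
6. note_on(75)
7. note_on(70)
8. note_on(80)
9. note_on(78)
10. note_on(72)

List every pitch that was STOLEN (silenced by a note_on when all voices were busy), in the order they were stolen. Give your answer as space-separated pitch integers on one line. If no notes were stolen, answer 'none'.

Op 1: note_on(71): voice 0 is free -> assigned | voices=[71 -]
Op 2: note_on(61): voice 1 is free -> assigned | voices=[71 61]
Op 3: note_on(83): all voices busy, STEAL voice 0 (pitch 71, oldest) -> assign | voices=[83 61]
Op 4: note_on(63): all voices busy, STEAL voice 1 (pitch 61, oldest) -> assign | voices=[83 63]
Op 5: note_off(63): free voice 1 | voices=[83 -]
Op 6: note_on(75): voice 1 is free -> assigned | voices=[83 75]
Op 7: note_on(70): all voices busy, STEAL voice 0 (pitch 83, oldest) -> assign | voices=[70 75]
Op 8: note_on(80): all voices busy, STEAL voice 1 (pitch 75, oldest) -> assign | voices=[70 80]
Op 9: note_on(78): all voices busy, STEAL voice 0 (pitch 70, oldest) -> assign | voices=[78 80]
Op 10: note_on(72): all voices busy, STEAL voice 1 (pitch 80, oldest) -> assign | voices=[78 72]

Answer: 71 61 83 75 70 80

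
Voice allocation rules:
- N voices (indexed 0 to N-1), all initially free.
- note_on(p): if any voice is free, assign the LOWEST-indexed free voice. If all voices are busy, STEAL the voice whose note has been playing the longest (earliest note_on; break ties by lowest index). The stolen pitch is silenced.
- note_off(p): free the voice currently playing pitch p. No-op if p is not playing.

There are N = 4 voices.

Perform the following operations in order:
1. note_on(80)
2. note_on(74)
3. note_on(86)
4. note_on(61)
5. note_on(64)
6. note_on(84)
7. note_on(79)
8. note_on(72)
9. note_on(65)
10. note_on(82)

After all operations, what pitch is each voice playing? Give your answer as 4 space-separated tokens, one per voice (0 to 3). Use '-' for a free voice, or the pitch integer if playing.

Answer: 65 82 79 72

Derivation:
Op 1: note_on(80): voice 0 is free -> assigned | voices=[80 - - -]
Op 2: note_on(74): voice 1 is free -> assigned | voices=[80 74 - -]
Op 3: note_on(86): voice 2 is free -> assigned | voices=[80 74 86 -]
Op 4: note_on(61): voice 3 is free -> assigned | voices=[80 74 86 61]
Op 5: note_on(64): all voices busy, STEAL voice 0 (pitch 80, oldest) -> assign | voices=[64 74 86 61]
Op 6: note_on(84): all voices busy, STEAL voice 1 (pitch 74, oldest) -> assign | voices=[64 84 86 61]
Op 7: note_on(79): all voices busy, STEAL voice 2 (pitch 86, oldest) -> assign | voices=[64 84 79 61]
Op 8: note_on(72): all voices busy, STEAL voice 3 (pitch 61, oldest) -> assign | voices=[64 84 79 72]
Op 9: note_on(65): all voices busy, STEAL voice 0 (pitch 64, oldest) -> assign | voices=[65 84 79 72]
Op 10: note_on(82): all voices busy, STEAL voice 1 (pitch 84, oldest) -> assign | voices=[65 82 79 72]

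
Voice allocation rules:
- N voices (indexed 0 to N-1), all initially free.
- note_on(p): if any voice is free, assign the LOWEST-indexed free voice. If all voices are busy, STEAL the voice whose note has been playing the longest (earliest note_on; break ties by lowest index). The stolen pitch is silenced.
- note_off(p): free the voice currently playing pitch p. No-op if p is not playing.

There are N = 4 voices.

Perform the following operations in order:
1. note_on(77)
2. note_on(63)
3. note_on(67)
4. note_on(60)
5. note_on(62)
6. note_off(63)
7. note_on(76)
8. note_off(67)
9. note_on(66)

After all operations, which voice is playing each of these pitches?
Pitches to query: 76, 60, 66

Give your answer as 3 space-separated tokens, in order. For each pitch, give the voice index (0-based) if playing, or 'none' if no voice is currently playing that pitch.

Answer: 1 3 2

Derivation:
Op 1: note_on(77): voice 0 is free -> assigned | voices=[77 - - -]
Op 2: note_on(63): voice 1 is free -> assigned | voices=[77 63 - -]
Op 3: note_on(67): voice 2 is free -> assigned | voices=[77 63 67 -]
Op 4: note_on(60): voice 3 is free -> assigned | voices=[77 63 67 60]
Op 5: note_on(62): all voices busy, STEAL voice 0 (pitch 77, oldest) -> assign | voices=[62 63 67 60]
Op 6: note_off(63): free voice 1 | voices=[62 - 67 60]
Op 7: note_on(76): voice 1 is free -> assigned | voices=[62 76 67 60]
Op 8: note_off(67): free voice 2 | voices=[62 76 - 60]
Op 9: note_on(66): voice 2 is free -> assigned | voices=[62 76 66 60]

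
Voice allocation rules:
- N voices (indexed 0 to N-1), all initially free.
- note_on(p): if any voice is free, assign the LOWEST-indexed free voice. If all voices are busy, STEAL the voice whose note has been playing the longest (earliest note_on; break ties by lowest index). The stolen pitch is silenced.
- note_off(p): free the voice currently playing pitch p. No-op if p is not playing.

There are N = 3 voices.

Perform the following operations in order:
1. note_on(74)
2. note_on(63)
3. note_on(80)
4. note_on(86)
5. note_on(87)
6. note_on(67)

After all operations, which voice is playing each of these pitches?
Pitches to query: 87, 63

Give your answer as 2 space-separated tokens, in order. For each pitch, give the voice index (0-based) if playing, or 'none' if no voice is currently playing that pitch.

Answer: 1 none

Derivation:
Op 1: note_on(74): voice 0 is free -> assigned | voices=[74 - -]
Op 2: note_on(63): voice 1 is free -> assigned | voices=[74 63 -]
Op 3: note_on(80): voice 2 is free -> assigned | voices=[74 63 80]
Op 4: note_on(86): all voices busy, STEAL voice 0 (pitch 74, oldest) -> assign | voices=[86 63 80]
Op 5: note_on(87): all voices busy, STEAL voice 1 (pitch 63, oldest) -> assign | voices=[86 87 80]
Op 6: note_on(67): all voices busy, STEAL voice 2 (pitch 80, oldest) -> assign | voices=[86 87 67]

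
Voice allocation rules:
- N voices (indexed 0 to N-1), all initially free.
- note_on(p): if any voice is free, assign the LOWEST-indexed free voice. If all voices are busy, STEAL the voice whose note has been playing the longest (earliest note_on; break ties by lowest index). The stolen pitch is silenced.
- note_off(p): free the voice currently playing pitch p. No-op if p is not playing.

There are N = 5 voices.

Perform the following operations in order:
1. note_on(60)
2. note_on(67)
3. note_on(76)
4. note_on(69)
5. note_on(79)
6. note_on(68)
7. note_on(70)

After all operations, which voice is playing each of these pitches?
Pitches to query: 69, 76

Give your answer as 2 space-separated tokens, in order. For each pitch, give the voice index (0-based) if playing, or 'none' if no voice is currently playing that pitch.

Op 1: note_on(60): voice 0 is free -> assigned | voices=[60 - - - -]
Op 2: note_on(67): voice 1 is free -> assigned | voices=[60 67 - - -]
Op 3: note_on(76): voice 2 is free -> assigned | voices=[60 67 76 - -]
Op 4: note_on(69): voice 3 is free -> assigned | voices=[60 67 76 69 -]
Op 5: note_on(79): voice 4 is free -> assigned | voices=[60 67 76 69 79]
Op 6: note_on(68): all voices busy, STEAL voice 0 (pitch 60, oldest) -> assign | voices=[68 67 76 69 79]
Op 7: note_on(70): all voices busy, STEAL voice 1 (pitch 67, oldest) -> assign | voices=[68 70 76 69 79]

Answer: 3 2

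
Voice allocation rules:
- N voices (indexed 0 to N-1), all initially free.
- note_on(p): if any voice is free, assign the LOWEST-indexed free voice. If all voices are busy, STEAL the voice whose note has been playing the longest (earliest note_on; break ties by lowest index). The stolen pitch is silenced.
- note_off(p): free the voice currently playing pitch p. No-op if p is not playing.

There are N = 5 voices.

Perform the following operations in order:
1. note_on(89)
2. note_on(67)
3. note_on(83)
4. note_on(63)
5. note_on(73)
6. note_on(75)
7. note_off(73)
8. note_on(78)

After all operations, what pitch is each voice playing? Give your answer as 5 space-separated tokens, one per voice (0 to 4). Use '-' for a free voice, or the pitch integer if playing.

Op 1: note_on(89): voice 0 is free -> assigned | voices=[89 - - - -]
Op 2: note_on(67): voice 1 is free -> assigned | voices=[89 67 - - -]
Op 3: note_on(83): voice 2 is free -> assigned | voices=[89 67 83 - -]
Op 4: note_on(63): voice 3 is free -> assigned | voices=[89 67 83 63 -]
Op 5: note_on(73): voice 4 is free -> assigned | voices=[89 67 83 63 73]
Op 6: note_on(75): all voices busy, STEAL voice 0 (pitch 89, oldest) -> assign | voices=[75 67 83 63 73]
Op 7: note_off(73): free voice 4 | voices=[75 67 83 63 -]
Op 8: note_on(78): voice 4 is free -> assigned | voices=[75 67 83 63 78]

Answer: 75 67 83 63 78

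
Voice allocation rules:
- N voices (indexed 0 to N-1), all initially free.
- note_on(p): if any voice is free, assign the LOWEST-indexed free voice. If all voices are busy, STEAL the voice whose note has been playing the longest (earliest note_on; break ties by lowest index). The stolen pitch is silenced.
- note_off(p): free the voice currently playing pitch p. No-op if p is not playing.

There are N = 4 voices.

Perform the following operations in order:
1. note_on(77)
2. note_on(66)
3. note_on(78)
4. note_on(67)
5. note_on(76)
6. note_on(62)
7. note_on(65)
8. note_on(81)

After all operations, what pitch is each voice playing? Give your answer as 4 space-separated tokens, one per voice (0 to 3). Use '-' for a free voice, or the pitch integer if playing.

Op 1: note_on(77): voice 0 is free -> assigned | voices=[77 - - -]
Op 2: note_on(66): voice 1 is free -> assigned | voices=[77 66 - -]
Op 3: note_on(78): voice 2 is free -> assigned | voices=[77 66 78 -]
Op 4: note_on(67): voice 3 is free -> assigned | voices=[77 66 78 67]
Op 5: note_on(76): all voices busy, STEAL voice 0 (pitch 77, oldest) -> assign | voices=[76 66 78 67]
Op 6: note_on(62): all voices busy, STEAL voice 1 (pitch 66, oldest) -> assign | voices=[76 62 78 67]
Op 7: note_on(65): all voices busy, STEAL voice 2 (pitch 78, oldest) -> assign | voices=[76 62 65 67]
Op 8: note_on(81): all voices busy, STEAL voice 3 (pitch 67, oldest) -> assign | voices=[76 62 65 81]

Answer: 76 62 65 81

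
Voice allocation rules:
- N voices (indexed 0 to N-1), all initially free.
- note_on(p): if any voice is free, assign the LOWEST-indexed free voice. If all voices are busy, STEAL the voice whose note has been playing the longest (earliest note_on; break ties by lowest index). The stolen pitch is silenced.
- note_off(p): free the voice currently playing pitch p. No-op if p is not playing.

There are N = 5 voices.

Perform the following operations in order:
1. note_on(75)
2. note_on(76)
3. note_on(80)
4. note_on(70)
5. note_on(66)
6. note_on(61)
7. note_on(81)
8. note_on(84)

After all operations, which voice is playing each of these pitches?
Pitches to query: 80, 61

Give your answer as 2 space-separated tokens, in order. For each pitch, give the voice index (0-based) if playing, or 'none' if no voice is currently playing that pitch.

Answer: none 0

Derivation:
Op 1: note_on(75): voice 0 is free -> assigned | voices=[75 - - - -]
Op 2: note_on(76): voice 1 is free -> assigned | voices=[75 76 - - -]
Op 3: note_on(80): voice 2 is free -> assigned | voices=[75 76 80 - -]
Op 4: note_on(70): voice 3 is free -> assigned | voices=[75 76 80 70 -]
Op 5: note_on(66): voice 4 is free -> assigned | voices=[75 76 80 70 66]
Op 6: note_on(61): all voices busy, STEAL voice 0 (pitch 75, oldest) -> assign | voices=[61 76 80 70 66]
Op 7: note_on(81): all voices busy, STEAL voice 1 (pitch 76, oldest) -> assign | voices=[61 81 80 70 66]
Op 8: note_on(84): all voices busy, STEAL voice 2 (pitch 80, oldest) -> assign | voices=[61 81 84 70 66]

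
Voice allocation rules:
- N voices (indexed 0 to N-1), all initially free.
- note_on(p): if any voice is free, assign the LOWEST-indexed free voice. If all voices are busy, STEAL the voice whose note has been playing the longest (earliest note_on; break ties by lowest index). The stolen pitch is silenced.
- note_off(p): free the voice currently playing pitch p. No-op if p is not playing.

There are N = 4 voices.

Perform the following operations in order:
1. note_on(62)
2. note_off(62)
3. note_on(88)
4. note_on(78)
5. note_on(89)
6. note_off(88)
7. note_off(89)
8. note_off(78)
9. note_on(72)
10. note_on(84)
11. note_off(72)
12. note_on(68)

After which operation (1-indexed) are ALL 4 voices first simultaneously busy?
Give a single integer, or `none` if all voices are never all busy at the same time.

Answer: none

Derivation:
Op 1: note_on(62): voice 0 is free -> assigned | voices=[62 - - -]
Op 2: note_off(62): free voice 0 | voices=[- - - -]
Op 3: note_on(88): voice 0 is free -> assigned | voices=[88 - - -]
Op 4: note_on(78): voice 1 is free -> assigned | voices=[88 78 - -]
Op 5: note_on(89): voice 2 is free -> assigned | voices=[88 78 89 -]
Op 6: note_off(88): free voice 0 | voices=[- 78 89 -]
Op 7: note_off(89): free voice 2 | voices=[- 78 - -]
Op 8: note_off(78): free voice 1 | voices=[- - - -]
Op 9: note_on(72): voice 0 is free -> assigned | voices=[72 - - -]
Op 10: note_on(84): voice 1 is free -> assigned | voices=[72 84 - -]
Op 11: note_off(72): free voice 0 | voices=[- 84 - -]
Op 12: note_on(68): voice 0 is free -> assigned | voices=[68 84 - -]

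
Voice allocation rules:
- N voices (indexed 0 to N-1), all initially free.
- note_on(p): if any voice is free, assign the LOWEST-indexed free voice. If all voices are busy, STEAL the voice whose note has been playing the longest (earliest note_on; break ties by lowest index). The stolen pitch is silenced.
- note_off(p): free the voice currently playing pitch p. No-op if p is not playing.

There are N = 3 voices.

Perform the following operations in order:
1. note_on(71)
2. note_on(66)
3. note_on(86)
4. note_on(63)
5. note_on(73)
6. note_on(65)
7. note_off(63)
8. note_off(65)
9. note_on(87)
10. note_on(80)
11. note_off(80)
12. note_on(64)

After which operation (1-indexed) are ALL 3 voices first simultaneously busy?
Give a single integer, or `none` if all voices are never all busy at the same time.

Answer: 3

Derivation:
Op 1: note_on(71): voice 0 is free -> assigned | voices=[71 - -]
Op 2: note_on(66): voice 1 is free -> assigned | voices=[71 66 -]
Op 3: note_on(86): voice 2 is free -> assigned | voices=[71 66 86]
Op 4: note_on(63): all voices busy, STEAL voice 0 (pitch 71, oldest) -> assign | voices=[63 66 86]
Op 5: note_on(73): all voices busy, STEAL voice 1 (pitch 66, oldest) -> assign | voices=[63 73 86]
Op 6: note_on(65): all voices busy, STEAL voice 2 (pitch 86, oldest) -> assign | voices=[63 73 65]
Op 7: note_off(63): free voice 0 | voices=[- 73 65]
Op 8: note_off(65): free voice 2 | voices=[- 73 -]
Op 9: note_on(87): voice 0 is free -> assigned | voices=[87 73 -]
Op 10: note_on(80): voice 2 is free -> assigned | voices=[87 73 80]
Op 11: note_off(80): free voice 2 | voices=[87 73 -]
Op 12: note_on(64): voice 2 is free -> assigned | voices=[87 73 64]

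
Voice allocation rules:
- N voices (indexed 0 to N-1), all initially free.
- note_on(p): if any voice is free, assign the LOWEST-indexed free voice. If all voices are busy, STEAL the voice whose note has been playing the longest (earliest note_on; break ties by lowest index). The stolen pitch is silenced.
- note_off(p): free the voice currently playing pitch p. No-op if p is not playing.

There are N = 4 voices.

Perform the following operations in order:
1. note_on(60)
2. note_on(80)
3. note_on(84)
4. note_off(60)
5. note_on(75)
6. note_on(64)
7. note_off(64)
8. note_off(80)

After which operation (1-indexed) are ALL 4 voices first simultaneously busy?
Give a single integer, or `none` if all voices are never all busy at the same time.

Answer: 6

Derivation:
Op 1: note_on(60): voice 0 is free -> assigned | voices=[60 - - -]
Op 2: note_on(80): voice 1 is free -> assigned | voices=[60 80 - -]
Op 3: note_on(84): voice 2 is free -> assigned | voices=[60 80 84 -]
Op 4: note_off(60): free voice 0 | voices=[- 80 84 -]
Op 5: note_on(75): voice 0 is free -> assigned | voices=[75 80 84 -]
Op 6: note_on(64): voice 3 is free -> assigned | voices=[75 80 84 64]
Op 7: note_off(64): free voice 3 | voices=[75 80 84 -]
Op 8: note_off(80): free voice 1 | voices=[75 - 84 -]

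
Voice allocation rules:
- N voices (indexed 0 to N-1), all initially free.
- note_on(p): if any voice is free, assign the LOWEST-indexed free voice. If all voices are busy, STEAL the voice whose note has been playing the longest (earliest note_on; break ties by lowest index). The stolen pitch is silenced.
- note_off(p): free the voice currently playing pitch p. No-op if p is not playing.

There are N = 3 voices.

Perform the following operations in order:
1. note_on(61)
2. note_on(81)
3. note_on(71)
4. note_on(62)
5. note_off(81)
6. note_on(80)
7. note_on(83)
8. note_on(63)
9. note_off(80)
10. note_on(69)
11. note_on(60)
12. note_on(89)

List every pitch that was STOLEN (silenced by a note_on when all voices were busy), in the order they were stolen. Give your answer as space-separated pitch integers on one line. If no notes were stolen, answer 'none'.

Op 1: note_on(61): voice 0 is free -> assigned | voices=[61 - -]
Op 2: note_on(81): voice 1 is free -> assigned | voices=[61 81 -]
Op 3: note_on(71): voice 2 is free -> assigned | voices=[61 81 71]
Op 4: note_on(62): all voices busy, STEAL voice 0 (pitch 61, oldest) -> assign | voices=[62 81 71]
Op 5: note_off(81): free voice 1 | voices=[62 - 71]
Op 6: note_on(80): voice 1 is free -> assigned | voices=[62 80 71]
Op 7: note_on(83): all voices busy, STEAL voice 2 (pitch 71, oldest) -> assign | voices=[62 80 83]
Op 8: note_on(63): all voices busy, STEAL voice 0 (pitch 62, oldest) -> assign | voices=[63 80 83]
Op 9: note_off(80): free voice 1 | voices=[63 - 83]
Op 10: note_on(69): voice 1 is free -> assigned | voices=[63 69 83]
Op 11: note_on(60): all voices busy, STEAL voice 2 (pitch 83, oldest) -> assign | voices=[63 69 60]
Op 12: note_on(89): all voices busy, STEAL voice 0 (pitch 63, oldest) -> assign | voices=[89 69 60]

Answer: 61 71 62 83 63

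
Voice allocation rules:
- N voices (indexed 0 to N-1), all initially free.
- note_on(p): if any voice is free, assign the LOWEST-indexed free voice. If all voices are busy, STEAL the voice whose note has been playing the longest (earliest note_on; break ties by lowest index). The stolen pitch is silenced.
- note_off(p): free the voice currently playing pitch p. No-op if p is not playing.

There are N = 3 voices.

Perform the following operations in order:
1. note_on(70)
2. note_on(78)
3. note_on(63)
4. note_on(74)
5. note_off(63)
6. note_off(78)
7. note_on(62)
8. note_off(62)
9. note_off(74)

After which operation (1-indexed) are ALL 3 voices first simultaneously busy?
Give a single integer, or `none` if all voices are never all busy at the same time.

Answer: 3

Derivation:
Op 1: note_on(70): voice 0 is free -> assigned | voices=[70 - -]
Op 2: note_on(78): voice 1 is free -> assigned | voices=[70 78 -]
Op 3: note_on(63): voice 2 is free -> assigned | voices=[70 78 63]
Op 4: note_on(74): all voices busy, STEAL voice 0 (pitch 70, oldest) -> assign | voices=[74 78 63]
Op 5: note_off(63): free voice 2 | voices=[74 78 -]
Op 6: note_off(78): free voice 1 | voices=[74 - -]
Op 7: note_on(62): voice 1 is free -> assigned | voices=[74 62 -]
Op 8: note_off(62): free voice 1 | voices=[74 - -]
Op 9: note_off(74): free voice 0 | voices=[- - -]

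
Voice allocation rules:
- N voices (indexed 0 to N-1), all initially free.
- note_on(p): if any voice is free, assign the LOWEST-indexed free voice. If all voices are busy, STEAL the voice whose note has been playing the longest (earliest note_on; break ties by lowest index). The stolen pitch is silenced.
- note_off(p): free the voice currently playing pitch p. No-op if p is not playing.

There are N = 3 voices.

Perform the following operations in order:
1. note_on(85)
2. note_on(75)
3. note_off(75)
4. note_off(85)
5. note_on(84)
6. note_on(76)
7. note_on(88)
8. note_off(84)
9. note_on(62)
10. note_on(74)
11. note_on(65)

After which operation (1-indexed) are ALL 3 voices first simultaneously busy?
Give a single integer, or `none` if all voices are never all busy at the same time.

Answer: 7

Derivation:
Op 1: note_on(85): voice 0 is free -> assigned | voices=[85 - -]
Op 2: note_on(75): voice 1 is free -> assigned | voices=[85 75 -]
Op 3: note_off(75): free voice 1 | voices=[85 - -]
Op 4: note_off(85): free voice 0 | voices=[- - -]
Op 5: note_on(84): voice 0 is free -> assigned | voices=[84 - -]
Op 6: note_on(76): voice 1 is free -> assigned | voices=[84 76 -]
Op 7: note_on(88): voice 2 is free -> assigned | voices=[84 76 88]
Op 8: note_off(84): free voice 0 | voices=[- 76 88]
Op 9: note_on(62): voice 0 is free -> assigned | voices=[62 76 88]
Op 10: note_on(74): all voices busy, STEAL voice 1 (pitch 76, oldest) -> assign | voices=[62 74 88]
Op 11: note_on(65): all voices busy, STEAL voice 2 (pitch 88, oldest) -> assign | voices=[62 74 65]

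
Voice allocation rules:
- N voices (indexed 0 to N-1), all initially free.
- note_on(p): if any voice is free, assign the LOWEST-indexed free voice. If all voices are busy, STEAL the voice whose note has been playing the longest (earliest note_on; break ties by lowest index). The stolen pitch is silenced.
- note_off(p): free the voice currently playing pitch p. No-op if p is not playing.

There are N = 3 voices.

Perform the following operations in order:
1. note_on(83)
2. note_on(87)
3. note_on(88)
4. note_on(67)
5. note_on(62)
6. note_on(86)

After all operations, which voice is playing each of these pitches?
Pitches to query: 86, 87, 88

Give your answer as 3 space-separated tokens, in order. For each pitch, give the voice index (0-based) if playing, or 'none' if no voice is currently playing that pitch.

Op 1: note_on(83): voice 0 is free -> assigned | voices=[83 - -]
Op 2: note_on(87): voice 1 is free -> assigned | voices=[83 87 -]
Op 3: note_on(88): voice 2 is free -> assigned | voices=[83 87 88]
Op 4: note_on(67): all voices busy, STEAL voice 0 (pitch 83, oldest) -> assign | voices=[67 87 88]
Op 5: note_on(62): all voices busy, STEAL voice 1 (pitch 87, oldest) -> assign | voices=[67 62 88]
Op 6: note_on(86): all voices busy, STEAL voice 2 (pitch 88, oldest) -> assign | voices=[67 62 86]

Answer: 2 none none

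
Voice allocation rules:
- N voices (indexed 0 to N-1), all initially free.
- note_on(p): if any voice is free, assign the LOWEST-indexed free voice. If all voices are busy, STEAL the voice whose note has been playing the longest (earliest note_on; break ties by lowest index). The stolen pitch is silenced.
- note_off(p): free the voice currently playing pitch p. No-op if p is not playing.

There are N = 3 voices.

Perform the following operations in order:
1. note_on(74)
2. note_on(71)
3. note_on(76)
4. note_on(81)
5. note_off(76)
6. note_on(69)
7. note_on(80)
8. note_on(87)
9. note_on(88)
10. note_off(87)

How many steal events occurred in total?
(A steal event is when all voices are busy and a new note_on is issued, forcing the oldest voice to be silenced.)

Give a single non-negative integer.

Answer: 4

Derivation:
Op 1: note_on(74): voice 0 is free -> assigned | voices=[74 - -]
Op 2: note_on(71): voice 1 is free -> assigned | voices=[74 71 -]
Op 3: note_on(76): voice 2 is free -> assigned | voices=[74 71 76]
Op 4: note_on(81): all voices busy, STEAL voice 0 (pitch 74, oldest) -> assign | voices=[81 71 76]
Op 5: note_off(76): free voice 2 | voices=[81 71 -]
Op 6: note_on(69): voice 2 is free -> assigned | voices=[81 71 69]
Op 7: note_on(80): all voices busy, STEAL voice 1 (pitch 71, oldest) -> assign | voices=[81 80 69]
Op 8: note_on(87): all voices busy, STEAL voice 0 (pitch 81, oldest) -> assign | voices=[87 80 69]
Op 9: note_on(88): all voices busy, STEAL voice 2 (pitch 69, oldest) -> assign | voices=[87 80 88]
Op 10: note_off(87): free voice 0 | voices=[- 80 88]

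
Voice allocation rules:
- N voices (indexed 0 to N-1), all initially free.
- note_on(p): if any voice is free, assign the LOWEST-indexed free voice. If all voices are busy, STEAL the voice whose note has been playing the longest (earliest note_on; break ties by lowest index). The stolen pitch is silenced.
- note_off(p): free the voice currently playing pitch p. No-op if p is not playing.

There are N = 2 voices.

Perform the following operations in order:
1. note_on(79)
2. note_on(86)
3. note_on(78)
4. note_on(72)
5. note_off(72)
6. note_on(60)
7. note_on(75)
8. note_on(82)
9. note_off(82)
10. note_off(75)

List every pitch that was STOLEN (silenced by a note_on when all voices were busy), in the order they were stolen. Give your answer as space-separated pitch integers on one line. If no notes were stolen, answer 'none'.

Answer: 79 86 78 60

Derivation:
Op 1: note_on(79): voice 0 is free -> assigned | voices=[79 -]
Op 2: note_on(86): voice 1 is free -> assigned | voices=[79 86]
Op 3: note_on(78): all voices busy, STEAL voice 0 (pitch 79, oldest) -> assign | voices=[78 86]
Op 4: note_on(72): all voices busy, STEAL voice 1 (pitch 86, oldest) -> assign | voices=[78 72]
Op 5: note_off(72): free voice 1 | voices=[78 -]
Op 6: note_on(60): voice 1 is free -> assigned | voices=[78 60]
Op 7: note_on(75): all voices busy, STEAL voice 0 (pitch 78, oldest) -> assign | voices=[75 60]
Op 8: note_on(82): all voices busy, STEAL voice 1 (pitch 60, oldest) -> assign | voices=[75 82]
Op 9: note_off(82): free voice 1 | voices=[75 -]
Op 10: note_off(75): free voice 0 | voices=[- -]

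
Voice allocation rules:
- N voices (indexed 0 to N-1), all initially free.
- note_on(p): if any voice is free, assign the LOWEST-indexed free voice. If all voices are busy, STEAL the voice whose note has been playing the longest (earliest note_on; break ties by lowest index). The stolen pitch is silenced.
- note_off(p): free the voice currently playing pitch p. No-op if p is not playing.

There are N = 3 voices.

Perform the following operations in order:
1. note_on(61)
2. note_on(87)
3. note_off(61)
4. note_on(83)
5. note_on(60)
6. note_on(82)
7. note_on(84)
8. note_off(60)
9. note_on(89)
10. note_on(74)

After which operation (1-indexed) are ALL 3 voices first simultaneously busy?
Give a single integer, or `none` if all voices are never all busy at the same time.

Op 1: note_on(61): voice 0 is free -> assigned | voices=[61 - -]
Op 2: note_on(87): voice 1 is free -> assigned | voices=[61 87 -]
Op 3: note_off(61): free voice 0 | voices=[- 87 -]
Op 4: note_on(83): voice 0 is free -> assigned | voices=[83 87 -]
Op 5: note_on(60): voice 2 is free -> assigned | voices=[83 87 60]
Op 6: note_on(82): all voices busy, STEAL voice 1 (pitch 87, oldest) -> assign | voices=[83 82 60]
Op 7: note_on(84): all voices busy, STEAL voice 0 (pitch 83, oldest) -> assign | voices=[84 82 60]
Op 8: note_off(60): free voice 2 | voices=[84 82 -]
Op 9: note_on(89): voice 2 is free -> assigned | voices=[84 82 89]
Op 10: note_on(74): all voices busy, STEAL voice 1 (pitch 82, oldest) -> assign | voices=[84 74 89]

Answer: 5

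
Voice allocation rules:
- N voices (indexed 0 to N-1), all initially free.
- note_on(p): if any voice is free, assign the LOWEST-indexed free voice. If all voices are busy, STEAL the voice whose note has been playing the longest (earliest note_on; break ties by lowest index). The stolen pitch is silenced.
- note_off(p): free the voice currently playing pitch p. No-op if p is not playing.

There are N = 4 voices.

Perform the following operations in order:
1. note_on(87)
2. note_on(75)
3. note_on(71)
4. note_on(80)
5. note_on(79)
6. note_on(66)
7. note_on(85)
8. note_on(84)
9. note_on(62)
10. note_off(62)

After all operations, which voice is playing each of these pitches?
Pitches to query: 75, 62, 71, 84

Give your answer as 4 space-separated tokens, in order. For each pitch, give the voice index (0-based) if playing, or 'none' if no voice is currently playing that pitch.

Answer: none none none 3

Derivation:
Op 1: note_on(87): voice 0 is free -> assigned | voices=[87 - - -]
Op 2: note_on(75): voice 1 is free -> assigned | voices=[87 75 - -]
Op 3: note_on(71): voice 2 is free -> assigned | voices=[87 75 71 -]
Op 4: note_on(80): voice 3 is free -> assigned | voices=[87 75 71 80]
Op 5: note_on(79): all voices busy, STEAL voice 0 (pitch 87, oldest) -> assign | voices=[79 75 71 80]
Op 6: note_on(66): all voices busy, STEAL voice 1 (pitch 75, oldest) -> assign | voices=[79 66 71 80]
Op 7: note_on(85): all voices busy, STEAL voice 2 (pitch 71, oldest) -> assign | voices=[79 66 85 80]
Op 8: note_on(84): all voices busy, STEAL voice 3 (pitch 80, oldest) -> assign | voices=[79 66 85 84]
Op 9: note_on(62): all voices busy, STEAL voice 0 (pitch 79, oldest) -> assign | voices=[62 66 85 84]
Op 10: note_off(62): free voice 0 | voices=[- 66 85 84]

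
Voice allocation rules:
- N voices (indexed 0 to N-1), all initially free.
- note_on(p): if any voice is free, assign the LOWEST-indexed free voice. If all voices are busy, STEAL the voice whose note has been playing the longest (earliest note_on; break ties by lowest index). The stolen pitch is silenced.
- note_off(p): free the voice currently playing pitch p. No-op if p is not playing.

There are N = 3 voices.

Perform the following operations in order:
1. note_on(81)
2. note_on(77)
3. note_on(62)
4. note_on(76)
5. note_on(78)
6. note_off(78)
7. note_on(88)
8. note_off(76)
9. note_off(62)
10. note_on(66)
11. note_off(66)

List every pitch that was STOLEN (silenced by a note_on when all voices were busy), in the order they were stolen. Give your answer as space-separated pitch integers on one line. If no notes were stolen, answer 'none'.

Op 1: note_on(81): voice 0 is free -> assigned | voices=[81 - -]
Op 2: note_on(77): voice 1 is free -> assigned | voices=[81 77 -]
Op 3: note_on(62): voice 2 is free -> assigned | voices=[81 77 62]
Op 4: note_on(76): all voices busy, STEAL voice 0 (pitch 81, oldest) -> assign | voices=[76 77 62]
Op 5: note_on(78): all voices busy, STEAL voice 1 (pitch 77, oldest) -> assign | voices=[76 78 62]
Op 6: note_off(78): free voice 1 | voices=[76 - 62]
Op 7: note_on(88): voice 1 is free -> assigned | voices=[76 88 62]
Op 8: note_off(76): free voice 0 | voices=[- 88 62]
Op 9: note_off(62): free voice 2 | voices=[- 88 -]
Op 10: note_on(66): voice 0 is free -> assigned | voices=[66 88 -]
Op 11: note_off(66): free voice 0 | voices=[- 88 -]

Answer: 81 77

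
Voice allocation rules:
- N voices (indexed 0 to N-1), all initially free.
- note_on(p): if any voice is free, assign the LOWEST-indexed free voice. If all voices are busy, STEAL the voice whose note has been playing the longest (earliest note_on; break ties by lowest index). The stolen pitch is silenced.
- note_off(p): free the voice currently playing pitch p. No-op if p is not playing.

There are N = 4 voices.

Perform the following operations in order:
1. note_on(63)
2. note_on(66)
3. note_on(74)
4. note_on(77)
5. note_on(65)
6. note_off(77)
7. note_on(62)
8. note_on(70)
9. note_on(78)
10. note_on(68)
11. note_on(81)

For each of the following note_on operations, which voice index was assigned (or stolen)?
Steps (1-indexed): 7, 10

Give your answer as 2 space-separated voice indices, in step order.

Answer: 3 0

Derivation:
Op 1: note_on(63): voice 0 is free -> assigned | voices=[63 - - -]
Op 2: note_on(66): voice 1 is free -> assigned | voices=[63 66 - -]
Op 3: note_on(74): voice 2 is free -> assigned | voices=[63 66 74 -]
Op 4: note_on(77): voice 3 is free -> assigned | voices=[63 66 74 77]
Op 5: note_on(65): all voices busy, STEAL voice 0 (pitch 63, oldest) -> assign | voices=[65 66 74 77]
Op 6: note_off(77): free voice 3 | voices=[65 66 74 -]
Op 7: note_on(62): voice 3 is free -> assigned | voices=[65 66 74 62]
Op 8: note_on(70): all voices busy, STEAL voice 1 (pitch 66, oldest) -> assign | voices=[65 70 74 62]
Op 9: note_on(78): all voices busy, STEAL voice 2 (pitch 74, oldest) -> assign | voices=[65 70 78 62]
Op 10: note_on(68): all voices busy, STEAL voice 0 (pitch 65, oldest) -> assign | voices=[68 70 78 62]
Op 11: note_on(81): all voices busy, STEAL voice 3 (pitch 62, oldest) -> assign | voices=[68 70 78 81]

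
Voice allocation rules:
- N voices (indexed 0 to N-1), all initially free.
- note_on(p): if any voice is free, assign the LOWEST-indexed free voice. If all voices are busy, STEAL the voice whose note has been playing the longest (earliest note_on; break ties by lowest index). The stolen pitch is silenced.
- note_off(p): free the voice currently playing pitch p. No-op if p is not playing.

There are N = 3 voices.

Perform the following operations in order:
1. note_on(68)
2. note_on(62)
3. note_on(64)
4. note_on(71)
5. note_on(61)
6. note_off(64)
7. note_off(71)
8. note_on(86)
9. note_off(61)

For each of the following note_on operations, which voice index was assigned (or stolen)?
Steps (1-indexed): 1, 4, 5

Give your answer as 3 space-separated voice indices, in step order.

Op 1: note_on(68): voice 0 is free -> assigned | voices=[68 - -]
Op 2: note_on(62): voice 1 is free -> assigned | voices=[68 62 -]
Op 3: note_on(64): voice 2 is free -> assigned | voices=[68 62 64]
Op 4: note_on(71): all voices busy, STEAL voice 0 (pitch 68, oldest) -> assign | voices=[71 62 64]
Op 5: note_on(61): all voices busy, STEAL voice 1 (pitch 62, oldest) -> assign | voices=[71 61 64]
Op 6: note_off(64): free voice 2 | voices=[71 61 -]
Op 7: note_off(71): free voice 0 | voices=[- 61 -]
Op 8: note_on(86): voice 0 is free -> assigned | voices=[86 61 -]
Op 9: note_off(61): free voice 1 | voices=[86 - -]

Answer: 0 0 1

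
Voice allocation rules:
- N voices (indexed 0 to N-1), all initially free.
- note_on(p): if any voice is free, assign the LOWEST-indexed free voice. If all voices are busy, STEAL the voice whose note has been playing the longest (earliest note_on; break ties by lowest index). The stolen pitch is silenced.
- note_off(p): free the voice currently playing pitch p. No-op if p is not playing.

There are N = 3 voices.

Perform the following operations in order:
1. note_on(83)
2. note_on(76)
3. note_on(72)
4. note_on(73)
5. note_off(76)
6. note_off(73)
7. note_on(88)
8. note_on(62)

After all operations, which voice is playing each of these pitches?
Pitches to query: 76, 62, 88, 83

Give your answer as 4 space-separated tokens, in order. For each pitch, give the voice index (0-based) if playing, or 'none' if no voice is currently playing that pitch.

Op 1: note_on(83): voice 0 is free -> assigned | voices=[83 - -]
Op 2: note_on(76): voice 1 is free -> assigned | voices=[83 76 -]
Op 3: note_on(72): voice 2 is free -> assigned | voices=[83 76 72]
Op 4: note_on(73): all voices busy, STEAL voice 0 (pitch 83, oldest) -> assign | voices=[73 76 72]
Op 5: note_off(76): free voice 1 | voices=[73 - 72]
Op 6: note_off(73): free voice 0 | voices=[- - 72]
Op 7: note_on(88): voice 0 is free -> assigned | voices=[88 - 72]
Op 8: note_on(62): voice 1 is free -> assigned | voices=[88 62 72]

Answer: none 1 0 none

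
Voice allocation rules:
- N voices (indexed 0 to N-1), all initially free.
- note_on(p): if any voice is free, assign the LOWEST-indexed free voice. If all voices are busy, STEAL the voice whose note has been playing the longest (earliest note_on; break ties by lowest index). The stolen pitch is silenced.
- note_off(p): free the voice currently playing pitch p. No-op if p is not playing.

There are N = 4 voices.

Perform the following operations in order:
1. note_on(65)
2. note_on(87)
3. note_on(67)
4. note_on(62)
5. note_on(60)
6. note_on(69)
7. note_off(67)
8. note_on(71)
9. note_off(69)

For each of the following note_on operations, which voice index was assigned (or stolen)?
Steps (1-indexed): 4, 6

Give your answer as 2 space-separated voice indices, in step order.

Answer: 3 1

Derivation:
Op 1: note_on(65): voice 0 is free -> assigned | voices=[65 - - -]
Op 2: note_on(87): voice 1 is free -> assigned | voices=[65 87 - -]
Op 3: note_on(67): voice 2 is free -> assigned | voices=[65 87 67 -]
Op 4: note_on(62): voice 3 is free -> assigned | voices=[65 87 67 62]
Op 5: note_on(60): all voices busy, STEAL voice 0 (pitch 65, oldest) -> assign | voices=[60 87 67 62]
Op 6: note_on(69): all voices busy, STEAL voice 1 (pitch 87, oldest) -> assign | voices=[60 69 67 62]
Op 7: note_off(67): free voice 2 | voices=[60 69 - 62]
Op 8: note_on(71): voice 2 is free -> assigned | voices=[60 69 71 62]
Op 9: note_off(69): free voice 1 | voices=[60 - 71 62]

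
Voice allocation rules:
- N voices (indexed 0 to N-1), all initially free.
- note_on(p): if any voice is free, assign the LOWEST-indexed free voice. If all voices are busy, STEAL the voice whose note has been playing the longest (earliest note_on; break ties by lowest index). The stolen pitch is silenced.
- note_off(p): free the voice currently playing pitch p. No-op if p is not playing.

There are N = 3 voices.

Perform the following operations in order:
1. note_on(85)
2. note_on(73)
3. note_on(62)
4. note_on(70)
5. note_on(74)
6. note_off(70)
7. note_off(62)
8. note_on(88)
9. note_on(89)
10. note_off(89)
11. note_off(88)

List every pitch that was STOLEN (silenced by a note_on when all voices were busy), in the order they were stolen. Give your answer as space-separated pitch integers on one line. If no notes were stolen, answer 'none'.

Op 1: note_on(85): voice 0 is free -> assigned | voices=[85 - -]
Op 2: note_on(73): voice 1 is free -> assigned | voices=[85 73 -]
Op 3: note_on(62): voice 2 is free -> assigned | voices=[85 73 62]
Op 4: note_on(70): all voices busy, STEAL voice 0 (pitch 85, oldest) -> assign | voices=[70 73 62]
Op 5: note_on(74): all voices busy, STEAL voice 1 (pitch 73, oldest) -> assign | voices=[70 74 62]
Op 6: note_off(70): free voice 0 | voices=[- 74 62]
Op 7: note_off(62): free voice 2 | voices=[- 74 -]
Op 8: note_on(88): voice 0 is free -> assigned | voices=[88 74 -]
Op 9: note_on(89): voice 2 is free -> assigned | voices=[88 74 89]
Op 10: note_off(89): free voice 2 | voices=[88 74 -]
Op 11: note_off(88): free voice 0 | voices=[- 74 -]

Answer: 85 73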